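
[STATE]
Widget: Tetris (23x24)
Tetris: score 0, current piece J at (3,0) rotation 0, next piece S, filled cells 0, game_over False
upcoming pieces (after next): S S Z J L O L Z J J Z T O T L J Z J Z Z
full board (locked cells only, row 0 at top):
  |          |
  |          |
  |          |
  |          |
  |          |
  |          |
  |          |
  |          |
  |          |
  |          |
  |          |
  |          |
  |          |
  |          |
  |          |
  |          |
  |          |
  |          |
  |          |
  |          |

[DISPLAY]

   █      │Next:       
   ███    │ ░░         
          │░░          
          │            
          │            
          │            
          │Score:      
          │0           
          │            
          │            
          │            
          │            
          │            
          │            
          │            
          │            
          │            
          │            
          │            
          │            
          │            
          │            
          │            
          │            


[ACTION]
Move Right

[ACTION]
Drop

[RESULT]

          │Next:       
    █     │ ░░         
    ███   │░░          
          │            
          │            
          │            
          │Score:      
          │0           
          │            
          │            
          │            
          │            
          │            
          │            
          │            
          │            
          │            
          │            
          │            
          │            
          │            
          │            
          │            
          │            


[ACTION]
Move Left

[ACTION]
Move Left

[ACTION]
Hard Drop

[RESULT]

    ░░    │Next:       
   ░░     │ ░░         
          │░░          
          │            
          │            
          │            
          │Score:      
          │0           
          │            
          │            
          │            
          │            
          │            
          │            
          │            
          │            
          │            
          │            
  █       │            
  ███     │            
          │            
          │            
          │            
          │            


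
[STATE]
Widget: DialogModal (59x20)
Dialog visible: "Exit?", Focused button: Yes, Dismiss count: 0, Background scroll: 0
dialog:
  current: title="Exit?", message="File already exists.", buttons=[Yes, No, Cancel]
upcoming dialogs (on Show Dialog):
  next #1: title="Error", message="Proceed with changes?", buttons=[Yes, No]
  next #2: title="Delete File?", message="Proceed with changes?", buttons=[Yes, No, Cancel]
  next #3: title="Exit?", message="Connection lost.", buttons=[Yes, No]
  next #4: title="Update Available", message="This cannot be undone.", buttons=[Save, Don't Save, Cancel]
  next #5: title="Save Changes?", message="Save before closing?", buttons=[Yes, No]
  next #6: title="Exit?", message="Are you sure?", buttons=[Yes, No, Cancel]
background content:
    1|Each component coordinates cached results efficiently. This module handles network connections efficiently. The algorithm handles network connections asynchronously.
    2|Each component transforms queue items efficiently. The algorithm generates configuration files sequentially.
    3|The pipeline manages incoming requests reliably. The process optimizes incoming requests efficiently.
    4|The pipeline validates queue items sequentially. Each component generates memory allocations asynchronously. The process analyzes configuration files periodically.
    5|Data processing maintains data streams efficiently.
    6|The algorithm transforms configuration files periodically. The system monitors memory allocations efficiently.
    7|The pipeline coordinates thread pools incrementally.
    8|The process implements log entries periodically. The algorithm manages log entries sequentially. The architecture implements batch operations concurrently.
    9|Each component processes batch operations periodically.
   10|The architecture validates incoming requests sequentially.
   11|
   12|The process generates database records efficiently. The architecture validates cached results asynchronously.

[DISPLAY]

Each component coordinates cached results efficiently. This
Each component transforms queue items efficiently. The algo
The pipeline manages incoming requests reliably. The proces
The pipeline validates queue items sequentially. Each compo
Data processing maintains data streams efficiently.        
The algorithm transforms configuration files periodically. 
The pipeline coordinates thread pools incrementally.       
The process imple┌──────────────────────┐ically. The algori
Each component pr│        Exit?         │ periodically.    
The architecture │ File already exists. │sts sequentially. 
                 │ [Yes]  No   Cancel   │                  
The process gener└──────────────────────┘ficiently. The arc
                                                           
                                                           
                                                           
                                                           
                                                           
                                                           
                                                           
                                                           


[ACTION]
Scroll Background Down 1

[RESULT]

Each component transforms queue items efficiently. The algo
The pipeline manages incoming requests reliably. The proces
The pipeline validates queue items sequentially. Each compo
Data processing maintains data streams efficiently.        
The algorithm transforms configuration files periodically. 
The pipeline coordinates thread pools incrementally.       
The process implements log entries periodically. The algori
Each component pr┌──────────────────────┐ periodically.    
The architecture │        Exit?         │sts sequentially. 
                 │ File already exists. │                  
The process gener│ [Yes]  No   Cancel   │ficiently. The arc
                 └──────────────────────┘                  
                                                           
                                                           
                                                           
                                                           
                                                           
                                                           
                                                           
                                                           


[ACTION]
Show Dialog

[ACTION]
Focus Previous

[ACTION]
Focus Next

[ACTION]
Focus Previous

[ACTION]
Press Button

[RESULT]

Each component transforms queue items efficiently. The algo
The pipeline manages incoming requests reliably. The proces
The pipeline validates queue items sequentially. Each compo
Data processing maintains data streams efficiently.        
The algorithm transforms configuration files periodically. 
The pipeline coordinates thread pools incrementally.       
The process implements log entries periodically. The algori
Each component processes batch operations periodically.    
The architecture validates incoming requests sequentially. 
                                                           
The process generates database records efficiently. The arc
                                                           
                                                           
                                                           
                                                           
                                                           
                                                           
                                                           
                                                           
                                                           


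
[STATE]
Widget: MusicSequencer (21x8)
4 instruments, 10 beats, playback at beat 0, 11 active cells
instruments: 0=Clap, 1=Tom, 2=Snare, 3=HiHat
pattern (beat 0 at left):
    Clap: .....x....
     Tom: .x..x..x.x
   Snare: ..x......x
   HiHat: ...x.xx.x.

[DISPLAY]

      ▼123456789     
  Clap·····█····     
   Tom·█··█··█·█     
 Snare··█······█     
 HiHat···█·██·█·     
                     
                     
                     


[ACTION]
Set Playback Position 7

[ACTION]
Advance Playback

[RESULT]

      01234567▼9     
  Clap·····█····     
   Tom·█··█··█·█     
 Snare··█······█     
 HiHat···█·██·█·     
                     
                     
                     


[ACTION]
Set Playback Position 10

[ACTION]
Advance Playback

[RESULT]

      0▼23456789     
  Clap·····█····     
   Tom·█··█··█·█     
 Snare··█······█     
 HiHat···█·██·█·     
                     
                     
                     


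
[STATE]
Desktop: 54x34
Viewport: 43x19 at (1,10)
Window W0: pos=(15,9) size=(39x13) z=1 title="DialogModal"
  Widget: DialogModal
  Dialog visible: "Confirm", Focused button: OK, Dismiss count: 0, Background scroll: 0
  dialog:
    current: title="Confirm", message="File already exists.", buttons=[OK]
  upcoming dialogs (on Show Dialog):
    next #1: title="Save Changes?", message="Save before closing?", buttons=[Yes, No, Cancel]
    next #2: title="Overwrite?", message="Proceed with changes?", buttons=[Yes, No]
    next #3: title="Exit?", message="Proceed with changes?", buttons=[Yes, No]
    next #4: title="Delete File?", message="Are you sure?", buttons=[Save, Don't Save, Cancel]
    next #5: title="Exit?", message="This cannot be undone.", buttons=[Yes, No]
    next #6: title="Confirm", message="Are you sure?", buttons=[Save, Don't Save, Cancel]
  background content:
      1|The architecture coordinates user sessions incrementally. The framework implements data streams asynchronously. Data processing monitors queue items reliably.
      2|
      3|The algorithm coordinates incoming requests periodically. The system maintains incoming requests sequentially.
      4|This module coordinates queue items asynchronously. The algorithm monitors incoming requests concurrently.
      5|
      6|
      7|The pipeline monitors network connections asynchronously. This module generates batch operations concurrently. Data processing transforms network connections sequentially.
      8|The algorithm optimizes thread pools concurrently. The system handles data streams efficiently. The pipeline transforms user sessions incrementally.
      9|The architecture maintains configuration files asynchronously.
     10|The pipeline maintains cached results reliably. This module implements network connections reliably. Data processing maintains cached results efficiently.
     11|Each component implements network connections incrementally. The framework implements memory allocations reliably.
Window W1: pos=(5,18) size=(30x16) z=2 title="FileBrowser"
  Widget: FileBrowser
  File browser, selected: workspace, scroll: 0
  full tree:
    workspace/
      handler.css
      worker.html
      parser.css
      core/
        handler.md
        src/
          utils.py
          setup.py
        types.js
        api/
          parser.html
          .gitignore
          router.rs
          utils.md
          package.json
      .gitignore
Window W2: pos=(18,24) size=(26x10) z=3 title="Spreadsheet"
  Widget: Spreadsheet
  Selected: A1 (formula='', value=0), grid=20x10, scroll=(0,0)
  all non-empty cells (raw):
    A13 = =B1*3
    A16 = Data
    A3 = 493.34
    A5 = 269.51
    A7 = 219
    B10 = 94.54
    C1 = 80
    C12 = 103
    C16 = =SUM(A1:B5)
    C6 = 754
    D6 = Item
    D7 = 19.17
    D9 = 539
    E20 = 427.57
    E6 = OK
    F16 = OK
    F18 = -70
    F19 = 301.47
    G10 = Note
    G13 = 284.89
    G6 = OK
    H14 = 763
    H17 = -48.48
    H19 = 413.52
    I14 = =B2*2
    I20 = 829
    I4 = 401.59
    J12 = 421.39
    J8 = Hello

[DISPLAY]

              ┃ DialogModal                
              ┠────────────────────────────
              ┃The architecture coordinates
              ┃                            
              ┃The al┌─────────────────────
              ┃This m│       Confirm       
              ┃      │ File already exists.
              ┃      │         [OK]        
    ┏━━━━━━━━━━━━━━━━━━━━━━━━━━━━┓─────────
    ┃ FileBrowser                ┃izes thre
    ┠────────────────────────────┨intains c
    ┃> [-] workspace/            ┃━━━━━━━━━
    ┃    handler.css             ┃         
    ┃    worker.html             ┃         
    ┃    parser.c┏━━━━━━━━━━━━━━━━━━━━━━━━┓
    ┃    [+] core┃ Spreadsheet            ┃
    ┃    .gitigno┠────────────────────────┨
    ┃            ┃A1:                     ┃
    ┃            ┃       A       B       C┃


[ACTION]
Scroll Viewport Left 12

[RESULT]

               ┃ DialogModal               
               ┠───────────────────────────
               ┃The architecture coordinate
               ┃                           
               ┃The al┌────────────────────
               ┃This m│       Confirm      
               ┃      │ File already exists
               ┃      │         [OK]       
     ┏━━━━━━━━━━━━━━━━━━━━━━━━━━━━┓────────
     ┃ FileBrowser                ┃izes thr
     ┠────────────────────────────┨intains 
     ┃> [-] workspace/            ┃━━━━━━━━
     ┃    handler.css             ┃        
     ┃    worker.html             ┃        
     ┃    parser.c┏━━━━━━━━━━━━━━━━━━━━━━━━
     ┃    [+] core┃ Spreadsheet            
     ┃    .gitigno┠────────────────────────
     ┃            ┃A1:                     
     ┃            ┃       A       B       C


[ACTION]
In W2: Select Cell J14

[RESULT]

               ┃ DialogModal               
               ┠───────────────────────────
               ┃The architecture coordinate
               ┃                           
               ┃The al┌────────────────────
               ┃This m│       Confirm      
               ┃      │ File already exists
               ┃      │         [OK]       
     ┏━━━━━━━━━━━━━━━━━━━━━━━━━━━━┓────────
     ┃ FileBrowser                ┃izes thr
     ┠────────────────────────────┨intains 
     ┃> [-] workspace/            ┃━━━━━━━━
     ┃    handler.css             ┃        
     ┃    worker.html             ┃        
     ┃    parser.c┏━━━━━━━━━━━━━━━━━━━━━━━━
     ┃    [+] core┃ Spreadsheet            
     ┃    .gitigno┠────────────────────────
     ┃            ┃J14:                    
     ┃            ┃       A       B       C


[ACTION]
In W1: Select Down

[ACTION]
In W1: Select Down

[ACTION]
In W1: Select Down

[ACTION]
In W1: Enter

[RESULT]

               ┃ DialogModal               
               ┠───────────────────────────
               ┃The architecture coordinate
               ┃                           
               ┃The al┌────────────────────
               ┃This m│       Confirm      
               ┃      │ File already exists
               ┃      │         [OK]       
     ┏━━━━━━━━━━━━━━━━━━━━━━━━━━━━┓────────
     ┃ FileBrowser                ┃izes thr
     ┠────────────────────────────┨intains 
     ┃  [-] workspace/            ┃━━━━━━━━
     ┃    handler.css             ┃        
     ┃    worker.html             ┃        
     ┃  > parser.c┏━━━━━━━━━━━━━━━━━━━━━━━━
     ┃    [+] core┃ Spreadsheet            
     ┃    .gitigno┠────────────────────────
     ┃            ┃J14:                    
     ┃            ┃       A       B       C


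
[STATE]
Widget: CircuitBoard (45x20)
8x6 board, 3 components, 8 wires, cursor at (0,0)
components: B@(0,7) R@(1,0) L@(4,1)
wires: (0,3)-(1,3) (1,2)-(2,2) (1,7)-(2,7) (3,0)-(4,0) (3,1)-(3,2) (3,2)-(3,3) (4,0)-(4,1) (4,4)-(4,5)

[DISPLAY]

   0 1 2 3 4 5 6 7                           
0  [.]          ·               B            
                │                            
1   R       ·   ·               ·            
            │                   │            
2           ·                   ·            
                                             
3   ·   · ─ · ─ ·                            
    │                                        
4   · ─ L           · ─ ·                    
                                             
5                                            
Cursor: (0,0)                                
                                             
                                             
                                             
                                             
                                             
                                             
                                             


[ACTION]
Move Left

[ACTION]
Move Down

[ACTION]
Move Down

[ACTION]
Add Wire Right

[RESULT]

   0 1 2 3 4 5 6 7                           
0               ·               B            
                │                            
1   R       ·   ·               ·            
            │                   │            
2  [.]─ ·   ·                   ·            
                                             
3   ·   · ─ · ─ ·                            
    │                                        
4   · ─ L           · ─ ·                    
                                             
5                                            
Cursor: (2,0)                                
                                             
                                             
                                             
                                             
                                             
                                             
                                             


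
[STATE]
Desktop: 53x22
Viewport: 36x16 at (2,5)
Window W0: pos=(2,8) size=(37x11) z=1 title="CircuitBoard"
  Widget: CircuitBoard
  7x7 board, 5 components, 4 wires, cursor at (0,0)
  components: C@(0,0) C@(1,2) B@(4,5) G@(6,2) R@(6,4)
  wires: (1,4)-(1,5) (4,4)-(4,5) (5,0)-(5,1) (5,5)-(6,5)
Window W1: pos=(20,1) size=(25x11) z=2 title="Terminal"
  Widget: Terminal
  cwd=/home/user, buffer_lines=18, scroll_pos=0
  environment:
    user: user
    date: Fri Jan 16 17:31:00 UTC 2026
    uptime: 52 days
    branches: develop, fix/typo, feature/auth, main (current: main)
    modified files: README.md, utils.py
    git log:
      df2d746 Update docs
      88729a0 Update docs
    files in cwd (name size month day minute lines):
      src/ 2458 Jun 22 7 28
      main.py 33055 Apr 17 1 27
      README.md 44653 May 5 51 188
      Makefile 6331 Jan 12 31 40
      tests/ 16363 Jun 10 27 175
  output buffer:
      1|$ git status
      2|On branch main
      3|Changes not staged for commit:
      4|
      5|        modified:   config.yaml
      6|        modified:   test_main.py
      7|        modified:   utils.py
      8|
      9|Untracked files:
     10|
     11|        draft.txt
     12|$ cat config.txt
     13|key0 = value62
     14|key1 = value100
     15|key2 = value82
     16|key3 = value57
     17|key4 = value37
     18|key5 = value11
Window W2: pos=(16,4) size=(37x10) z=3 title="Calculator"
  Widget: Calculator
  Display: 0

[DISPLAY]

              ┃ Calculator          
              ┠─────────────────────
              ┃                     
┏━━━━━━━━━━━━━┃┌───┬───┬───┬───┐    
┃ CircuitBoard┃│ 7 │ 8 │ 9 │ ÷ │    
┠─────────────┃├───┼───┼───┼───┤    
┃   0 1 2 3 4 ┃│ 4 │ 5 │ 6 │ × │    
┃0  [C]       ┃└───┴───┴───┴───┘    
┃             ┗━━━━━━━━━━━━━━━━━━━━━
┃1           C       · ─ ·          
┃                                   
┃2                                  
┃                                   
┗━━━━━━━━━━━━━━━━━━━━━━━━━━━━━━━━━━━
                                    
                                    


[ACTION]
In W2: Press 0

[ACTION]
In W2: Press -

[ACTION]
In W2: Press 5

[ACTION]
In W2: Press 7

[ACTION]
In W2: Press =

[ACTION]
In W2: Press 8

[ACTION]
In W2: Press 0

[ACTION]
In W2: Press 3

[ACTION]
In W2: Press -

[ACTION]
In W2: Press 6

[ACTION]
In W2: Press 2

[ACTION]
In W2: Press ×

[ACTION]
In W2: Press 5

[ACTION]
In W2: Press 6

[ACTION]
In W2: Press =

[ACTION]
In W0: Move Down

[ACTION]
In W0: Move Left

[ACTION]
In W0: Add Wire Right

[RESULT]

              ┃ Calculator          
              ┠─────────────────────
              ┃                     
┏━━━━━━━━━━━━━┃┌───┬───┬───┬───┐    
┃ CircuitBoard┃│ 7 │ 8 │ 9 │ ÷ │    
┠─────────────┃├───┼───┼───┼───┤    
┃   0 1 2 3 4 ┃│ 4 │ 5 │ 6 │ × │    
┃0   C        ┃└───┴───┴───┴───┘    
┃             ┗━━━━━━━━━━━━━━━━━━━━━
┃1  [.]─ ·   C       · ─ ·          
┃                                   
┃2                                  
┃                                   
┗━━━━━━━━━━━━━━━━━━━━━━━━━━━━━━━━━━━
                                    
                                    


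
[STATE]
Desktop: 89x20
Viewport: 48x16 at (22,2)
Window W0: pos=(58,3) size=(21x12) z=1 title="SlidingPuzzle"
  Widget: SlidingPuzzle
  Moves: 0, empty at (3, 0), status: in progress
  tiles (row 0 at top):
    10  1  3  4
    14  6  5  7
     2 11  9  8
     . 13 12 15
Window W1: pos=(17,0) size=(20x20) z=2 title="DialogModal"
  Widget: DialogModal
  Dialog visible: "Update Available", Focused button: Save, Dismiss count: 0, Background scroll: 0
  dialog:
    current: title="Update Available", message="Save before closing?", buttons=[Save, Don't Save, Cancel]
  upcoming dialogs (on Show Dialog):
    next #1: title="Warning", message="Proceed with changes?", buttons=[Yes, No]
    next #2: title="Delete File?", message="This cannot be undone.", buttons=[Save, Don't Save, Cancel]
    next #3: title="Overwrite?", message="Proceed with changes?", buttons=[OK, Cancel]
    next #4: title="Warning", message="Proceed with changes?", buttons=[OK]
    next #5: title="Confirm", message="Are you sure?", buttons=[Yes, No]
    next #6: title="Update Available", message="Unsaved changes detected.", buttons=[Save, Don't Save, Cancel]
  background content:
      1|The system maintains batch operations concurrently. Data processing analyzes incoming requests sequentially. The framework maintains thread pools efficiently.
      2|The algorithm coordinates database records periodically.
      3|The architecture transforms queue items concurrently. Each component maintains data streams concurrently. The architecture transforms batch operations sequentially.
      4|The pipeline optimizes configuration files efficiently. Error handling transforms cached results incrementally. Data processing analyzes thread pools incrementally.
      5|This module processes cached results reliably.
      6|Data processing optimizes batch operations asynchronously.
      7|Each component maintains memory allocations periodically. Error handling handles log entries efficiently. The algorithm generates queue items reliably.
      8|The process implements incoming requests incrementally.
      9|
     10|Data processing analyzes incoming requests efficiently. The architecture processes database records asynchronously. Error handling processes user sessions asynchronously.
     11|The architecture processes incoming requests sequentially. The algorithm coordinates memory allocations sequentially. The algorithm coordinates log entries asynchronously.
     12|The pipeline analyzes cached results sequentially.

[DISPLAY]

──────────────┨                                 
system maintai┃                     ┏━━━━━━━━━━━
algorithm coor┃                     ┃ SlidingPuz
architecture t┃                     ┠───────────
pipeline optim┃                     ┃┌────┬────┬
 module proces┃                     ┃│ 10 │  1 │
───────────┐op┃                     ┃├────┼────┼
pdate Avail│ai┃                     ┃│ 14 │  6 │
ave before │em┃                     ┃├────┼────┼
Save]  Don'│  ┃                     ┃│  2 │ 11 │
───────────┘an┃                     ┃├────┼────┼
architecture p┃                     ┃│    │ 13 │
pipeline analy┃                     ┗━━━━━━━━━━━
              ┃                                 
              ┃                                 
              ┃                                 


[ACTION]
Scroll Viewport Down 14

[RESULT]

algorithm coor┃                     ┃ SlidingPuz
architecture t┃                     ┠───────────
pipeline optim┃                     ┃┌────┬────┬
 module proces┃                     ┃│ 10 │  1 │
───────────┐op┃                     ┃├────┼────┼
pdate Avail│ai┃                     ┃│ 14 │  6 │
ave before │em┃                     ┃├────┼────┼
Save]  Don'│  ┃                     ┃│  2 │ 11 │
───────────┘an┃                     ┃├────┼────┼
architecture p┃                     ┃│    │ 13 │
pipeline analy┃                     ┗━━━━━━━━━━━
              ┃                                 
              ┃                                 
              ┃                                 
              ┃                                 
━━━━━━━━━━━━━━┛                                 


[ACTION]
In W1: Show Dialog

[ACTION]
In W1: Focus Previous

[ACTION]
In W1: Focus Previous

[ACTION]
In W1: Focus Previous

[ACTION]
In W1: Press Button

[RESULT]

algorithm coor┃                     ┃ SlidingPuz
architecture t┃                     ┠───────────
pipeline optim┃                     ┃┌────┬────┬
 module proces┃                     ┃│ 10 │  1 │
 processing op┃                     ┃├────┼────┼
 component mai┃                     ┃│ 14 │  6 │
process implem┃                     ┃├────┼────┼
              ┃                     ┃│  2 │ 11 │
 processing an┃                     ┃├────┼────┼
architecture p┃                     ┃│    │ 13 │
pipeline analy┃                     ┗━━━━━━━━━━━
              ┃                                 
              ┃                                 
              ┃                                 
              ┃                                 
━━━━━━━━━━━━━━┛                                 


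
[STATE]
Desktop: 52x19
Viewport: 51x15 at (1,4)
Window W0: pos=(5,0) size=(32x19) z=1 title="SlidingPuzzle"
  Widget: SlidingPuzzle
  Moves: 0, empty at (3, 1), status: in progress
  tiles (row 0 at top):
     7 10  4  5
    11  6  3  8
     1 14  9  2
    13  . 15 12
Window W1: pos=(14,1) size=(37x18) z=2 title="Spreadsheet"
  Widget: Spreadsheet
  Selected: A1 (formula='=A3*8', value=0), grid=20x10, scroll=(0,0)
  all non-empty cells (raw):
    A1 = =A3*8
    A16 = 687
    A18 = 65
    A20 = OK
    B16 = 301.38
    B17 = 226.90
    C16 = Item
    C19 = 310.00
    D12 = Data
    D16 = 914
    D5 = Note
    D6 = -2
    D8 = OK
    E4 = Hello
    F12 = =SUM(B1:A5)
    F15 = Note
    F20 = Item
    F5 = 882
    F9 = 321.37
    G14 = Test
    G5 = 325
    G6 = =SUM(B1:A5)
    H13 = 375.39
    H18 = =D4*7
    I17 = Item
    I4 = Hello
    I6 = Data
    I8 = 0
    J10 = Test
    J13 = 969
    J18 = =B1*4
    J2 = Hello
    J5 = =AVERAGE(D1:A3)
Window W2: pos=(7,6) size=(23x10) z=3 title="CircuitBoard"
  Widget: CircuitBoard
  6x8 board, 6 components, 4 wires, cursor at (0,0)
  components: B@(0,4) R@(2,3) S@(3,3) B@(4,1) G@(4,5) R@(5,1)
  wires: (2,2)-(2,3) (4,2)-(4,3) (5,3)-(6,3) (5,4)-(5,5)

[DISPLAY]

    ┃│  7 │ 1┃A1: =A3*8                          ┃ 
    ┃├────┼──┃       A       B       C       D   ┃ 
    ┃│┏━━━━━━━━━━━━━━━━━━━━━┓--------------------┃ 
    ┃├┃ CircuitBoard        ┃    0       0       ┃ 
    ┃│┠─────────────────────┨    0       0       ┃ 
    ┃├┃   0 1 2 3 4 5       ┃    0       0       ┃ 
    ┃│┃0  [.]              B┃    0       0       ┃ 
    ┃└┃                     ┃    0       0Note   ┃ 
    ┃M┃1                    ┃    0       0      -┃ 
    ┃ ┃                     ┃    0       0       ┃ 
    ┃ ┃2           · ─ R    ┃    0       0OK     ┃ 
    ┃ ┗━━━━━━━━━━━━━━━━━━━━━┛    0       0       ┃ 
    ┃        ┃ 10        0       0       0       ┃ 
    ┃        ┃ 11        0       0       0       ┃ 
    ┗━━━━━━━━┗━━━━━━━━━━━━━━━━━━━━━━━━━━━━━━━━━━━┛ 


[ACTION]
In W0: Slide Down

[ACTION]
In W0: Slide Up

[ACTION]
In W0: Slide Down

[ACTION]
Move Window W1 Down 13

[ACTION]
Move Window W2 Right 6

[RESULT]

    ┃│  7 │ 1┃A1: =A3*8                          ┃ 
    ┃├────┼──┃       A       B       C       D   ┃ 
    ┃│ 11 │ ┏━━━━━━━━━━━━━━━━━━━━━┓--------------┃ 
    ┃├────┼─┃ CircuitBoard        ┃      0       ┃ 
    ┃│  1 │ ┠─────────────────────┨      0       ┃ 
    ┃├────┼─┃   0 1 2 3 4 5       ┃      0       ┃ 
    ┃│ 13 │ ┃0  [.]              B┃      0       ┃ 
    ┃└────┴─┃                     ┃      0Note   ┃ 
    ┃Moves: ┃1                    ┃      0      -┃ 
    ┃       ┃                     ┃      0       ┃ 
    ┃       ┃2           · ─ R    ┃      0OK     ┃ 
    ┃       ┗━━━━━━━━━━━━━━━━━━━━━┛      0       ┃ 
    ┃        ┃ 10        0       0       0       ┃ 
    ┃        ┃ 11        0       0       0       ┃ 
    ┗━━━━━━━━┗━━━━━━━━━━━━━━━━━━━━━━━━━━━━━━━━━━━┛ 


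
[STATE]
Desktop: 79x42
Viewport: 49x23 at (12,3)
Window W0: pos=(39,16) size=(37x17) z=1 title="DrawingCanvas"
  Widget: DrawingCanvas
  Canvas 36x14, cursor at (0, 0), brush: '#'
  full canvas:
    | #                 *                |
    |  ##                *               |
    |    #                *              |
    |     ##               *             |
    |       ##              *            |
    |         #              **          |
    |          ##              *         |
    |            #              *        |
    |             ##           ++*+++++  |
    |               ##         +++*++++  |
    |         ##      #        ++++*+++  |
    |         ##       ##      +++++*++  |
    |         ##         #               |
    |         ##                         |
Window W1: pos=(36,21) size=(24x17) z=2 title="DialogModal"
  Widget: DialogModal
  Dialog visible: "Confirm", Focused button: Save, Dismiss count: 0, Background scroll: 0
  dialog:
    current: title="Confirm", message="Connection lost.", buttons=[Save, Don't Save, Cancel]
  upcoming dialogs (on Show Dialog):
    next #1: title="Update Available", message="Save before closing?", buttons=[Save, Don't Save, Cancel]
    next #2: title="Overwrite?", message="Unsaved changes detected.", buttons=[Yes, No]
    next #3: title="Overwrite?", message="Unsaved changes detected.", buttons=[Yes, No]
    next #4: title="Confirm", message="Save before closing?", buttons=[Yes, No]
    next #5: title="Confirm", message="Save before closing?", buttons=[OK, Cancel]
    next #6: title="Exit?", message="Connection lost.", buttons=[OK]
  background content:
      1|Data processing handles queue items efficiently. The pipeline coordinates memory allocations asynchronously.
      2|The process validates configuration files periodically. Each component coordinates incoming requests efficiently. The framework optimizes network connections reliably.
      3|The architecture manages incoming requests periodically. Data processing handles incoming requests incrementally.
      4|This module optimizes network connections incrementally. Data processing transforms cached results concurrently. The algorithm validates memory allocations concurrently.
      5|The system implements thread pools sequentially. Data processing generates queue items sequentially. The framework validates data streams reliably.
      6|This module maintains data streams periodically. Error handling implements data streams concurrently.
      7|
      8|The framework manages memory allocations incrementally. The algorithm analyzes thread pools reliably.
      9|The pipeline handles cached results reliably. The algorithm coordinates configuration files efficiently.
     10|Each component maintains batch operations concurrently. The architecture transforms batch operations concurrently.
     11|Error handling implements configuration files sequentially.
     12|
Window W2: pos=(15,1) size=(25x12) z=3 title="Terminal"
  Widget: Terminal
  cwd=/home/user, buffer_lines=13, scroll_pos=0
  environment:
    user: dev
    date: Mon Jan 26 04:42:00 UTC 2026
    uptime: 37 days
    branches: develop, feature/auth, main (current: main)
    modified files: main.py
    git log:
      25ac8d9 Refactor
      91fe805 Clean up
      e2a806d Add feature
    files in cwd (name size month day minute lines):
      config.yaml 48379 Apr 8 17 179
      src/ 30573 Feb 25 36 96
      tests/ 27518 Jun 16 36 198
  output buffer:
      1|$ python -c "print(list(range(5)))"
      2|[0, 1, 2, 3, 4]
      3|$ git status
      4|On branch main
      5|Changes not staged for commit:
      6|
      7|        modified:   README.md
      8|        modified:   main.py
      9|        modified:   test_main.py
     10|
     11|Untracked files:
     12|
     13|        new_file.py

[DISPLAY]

   ┠───────────────────────┨                     
   ┃$ python -c "print(list┃                     
   ┃[0, 1, 2, 3, 4]        ┃                     
   ┃$ git status           ┃                     
   ┃On branch main         ┃                     
   ┃Changes not staged for ┃                     
   ┃                       ┃                     
   ┃        modified:   REA┃                     
   ┃        modified:   mai┃                     
   ┗━━━━━━━━━━━━━━━━━━━━━━━┛                     
                                                 
                                                 
                                                 
                           ┏━━━━━━━━━━━━━━━━━━━━━
                           ┃ DrawingCanvas       
                           ┠─────────────────────
                           ┃+#                 * 
                           ┃  ##                *
                        ┏━━━━━━━━━━━━━━━━━━━━━━┓ 
                        ┃ DialogModal          ┃ 
                        ┠──────────────────────┨ 
                        ┃Data processing handle┃ 
                        ┃The process validates ┃ 


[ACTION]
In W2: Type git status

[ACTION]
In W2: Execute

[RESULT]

   ┠───────────────────────┨                     
   ┃                       ┃                     
   ┃        new_file.py    ┃                     
   ┃$ git status           ┃                     
   ┃On branch main         ┃                     
   ┃Changes not staged for ┃                     
   ┃                       ┃                     
   ┃        modified:   mai┃                     
   ┃$ █                    ┃                     
   ┗━━━━━━━━━━━━━━━━━━━━━━━┛                     
                                                 
                                                 
                                                 
                           ┏━━━━━━━━━━━━━━━━━━━━━
                           ┃ DrawingCanvas       
                           ┠─────────────────────
                           ┃+#                 * 
                           ┃  ##                *
                        ┏━━━━━━━━━━━━━━━━━━━━━━┓ 
                        ┃ DialogModal          ┃ 
                        ┠──────────────────────┨ 
                        ┃Data processing handle┃ 
                        ┃The process validates ┃ 


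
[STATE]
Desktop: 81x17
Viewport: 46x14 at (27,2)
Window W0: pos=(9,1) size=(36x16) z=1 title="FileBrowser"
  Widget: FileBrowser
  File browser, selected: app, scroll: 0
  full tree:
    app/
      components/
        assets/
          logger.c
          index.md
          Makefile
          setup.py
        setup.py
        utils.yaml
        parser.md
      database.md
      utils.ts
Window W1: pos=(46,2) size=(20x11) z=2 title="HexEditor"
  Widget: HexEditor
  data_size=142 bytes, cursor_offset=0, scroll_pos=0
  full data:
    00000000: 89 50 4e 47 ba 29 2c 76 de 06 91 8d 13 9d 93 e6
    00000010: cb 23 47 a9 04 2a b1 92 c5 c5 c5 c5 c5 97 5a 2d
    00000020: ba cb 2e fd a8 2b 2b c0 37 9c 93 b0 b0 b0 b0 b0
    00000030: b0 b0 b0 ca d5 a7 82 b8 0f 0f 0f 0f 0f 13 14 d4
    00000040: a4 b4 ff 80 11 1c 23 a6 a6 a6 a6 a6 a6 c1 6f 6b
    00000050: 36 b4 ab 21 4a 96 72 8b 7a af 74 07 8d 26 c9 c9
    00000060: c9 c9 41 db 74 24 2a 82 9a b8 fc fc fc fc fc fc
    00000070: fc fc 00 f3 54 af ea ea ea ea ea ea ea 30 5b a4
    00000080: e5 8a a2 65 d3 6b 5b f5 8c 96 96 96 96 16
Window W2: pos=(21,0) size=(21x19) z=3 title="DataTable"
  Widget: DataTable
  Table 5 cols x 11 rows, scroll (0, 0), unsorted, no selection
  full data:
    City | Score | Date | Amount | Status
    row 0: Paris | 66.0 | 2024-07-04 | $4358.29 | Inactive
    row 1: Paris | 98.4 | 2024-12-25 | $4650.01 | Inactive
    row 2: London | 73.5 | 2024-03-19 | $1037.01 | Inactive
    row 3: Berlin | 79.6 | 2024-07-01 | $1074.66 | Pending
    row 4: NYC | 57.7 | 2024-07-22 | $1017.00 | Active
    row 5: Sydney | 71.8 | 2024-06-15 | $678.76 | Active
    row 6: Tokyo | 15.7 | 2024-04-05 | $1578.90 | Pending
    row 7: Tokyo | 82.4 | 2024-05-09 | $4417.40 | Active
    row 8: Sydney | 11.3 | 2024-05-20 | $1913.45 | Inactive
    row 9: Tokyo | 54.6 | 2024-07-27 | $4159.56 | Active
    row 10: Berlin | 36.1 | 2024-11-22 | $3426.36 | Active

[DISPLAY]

──────────────┨  ┃ ┏━━━━━━━━━━━━━━━━━━┓       
 │Score│Date  ┃──┨ ┃ HexEditor        ┃       
─┼─────┼──────┃  ┃ ┠──────────────────┨       
 │66.0 │2024-0┃  ┃ ┃00000000  89 50 4e┃       
 │98.4 │2024-1┃  ┃ ┃00000010  cb 23 47┃       
n│73.5 │2024-0┃  ┃ ┃00000020  ba cb 2e┃       
n│79.6 │2024-0┃  ┃ ┃00000030  b0 b0 b0┃       
 │57.7 │2024-0┃  ┃ ┃00000040  a4 b4 ff┃       
y│71.8 │2024-0┃  ┃ ┃00000050  36 b4 ab┃       
 │15.7 │2024-0┃  ┃ ┃00000060  c9 c9 41┃       
 │82.4 │2024-0┃  ┃ ┗━━━━━━━━━━━━━━━━━━┛       
y│11.3 │2024-0┃  ┃                            
 │54.6 │2024-0┃  ┃                            
n│36.1 │2024-1┃  ┃                            


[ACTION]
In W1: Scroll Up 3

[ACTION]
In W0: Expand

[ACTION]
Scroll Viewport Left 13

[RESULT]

eBrowse┠───────────────────┨  ┃ ┏━━━━━━━━━━━━━
───────┃City  │Score│Date  ┃──┨ ┃ HexEditor   
] app/ ┃──────┼─────┼──────┃  ┃ ┠─────────────
[+] com┃Paris │66.0 │2024-0┃  ┃ ┃00000000  89 
databas┃Paris │98.4 │2024-1┃  ┃ ┃00000010  cb 
utils.t┃London│73.5 │2024-0┃  ┃ ┃00000020  ba 
       ┃Berlin│79.6 │2024-0┃  ┃ ┃00000030  b0 
       ┃NYC   │57.7 │2024-0┃  ┃ ┃00000040  a4 
       ┃Sydney│71.8 │2024-0┃  ┃ ┃00000050  36 
       ┃Tokyo │15.7 │2024-0┃  ┃ ┃00000060  c9 
       ┃Tokyo │82.4 │2024-0┃  ┃ ┗━━━━━━━━━━━━━
       ┃Sydney│11.3 │2024-0┃  ┃               
       ┃Tokyo │54.6 │2024-0┃  ┃               
       ┃Berlin│36.1 │2024-1┃  ┃               


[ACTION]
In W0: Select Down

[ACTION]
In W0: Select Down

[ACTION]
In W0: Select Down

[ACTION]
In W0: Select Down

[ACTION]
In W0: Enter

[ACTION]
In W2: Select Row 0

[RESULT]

eBrowse┠───────────────────┨  ┃ ┏━━━━━━━━━━━━━
───────┃City  │Score│Date  ┃──┨ ┃ HexEditor   
] app/ ┃──────┼─────┼──────┃  ┃ ┠─────────────
[+] com┃>aris │66.0 │2024-0┃  ┃ ┃00000000  89 
databas┃Paris │98.4 │2024-1┃  ┃ ┃00000010  cb 
utils.t┃London│73.5 │2024-0┃  ┃ ┃00000020  ba 
       ┃Berlin│79.6 │2024-0┃  ┃ ┃00000030  b0 
       ┃NYC   │57.7 │2024-0┃  ┃ ┃00000040  a4 
       ┃Sydney│71.8 │2024-0┃  ┃ ┃00000050  36 
       ┃Tokyo │15.7 │2024-0┃  ┃ ┃00000060  c9 
       ┃Tokyo │82.4 │2024-0┃  ┃ ┗━━━━━━━━━━━━━
       ┃Sydney│11.3 │2024-0┃  ┃               
       ┃Tokyo │54.6 │2024-0┃  ┃               
       ┃Berlin│36.1 │2024-1┃  ┃               
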